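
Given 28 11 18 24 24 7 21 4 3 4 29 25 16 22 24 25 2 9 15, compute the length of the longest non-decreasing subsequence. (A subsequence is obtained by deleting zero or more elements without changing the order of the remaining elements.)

Let dp[i] be the longest non-decreasing subsequence ending at position i. Then dp = [1, 1, 2, 3, 4, 1, 3, 1, 1, 2, 5, 5, 3, 4, 5, 6, 1, 3, 4].
The maximum is 6; one witness is 11, 18, 24, 24, 25, 25 at positions 2,3,4,5,12,16.

6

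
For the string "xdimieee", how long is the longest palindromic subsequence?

One longest palindromic subsequence is eee (positions 6,7,8); it reads the same forward and backward, and the interval DP gives dp[1][8] = 3.

3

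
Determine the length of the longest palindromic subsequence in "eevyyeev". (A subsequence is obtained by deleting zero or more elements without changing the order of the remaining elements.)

6

Using dp[i][j] = 2 + dp[i+1][j−1] if the ends match, else max(dp[i+1][j], dp[i][j−1]):
dp[1][8] = 6. A witness is eeyyee at positions 1,2,4,5,6,7.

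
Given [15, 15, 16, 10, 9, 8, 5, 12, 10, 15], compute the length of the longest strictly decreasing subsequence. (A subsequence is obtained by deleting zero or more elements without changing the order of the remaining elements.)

Scanning left to right, the best length ending at each element is: 15→1, 15→1, 16→1, 10→2, 9→3, 8→4, 5→5, 12→2, 10→3, 15→2.
So the longest decreasing subsequence has length 5, e.g. 15, 10, 9, 8, 5.

5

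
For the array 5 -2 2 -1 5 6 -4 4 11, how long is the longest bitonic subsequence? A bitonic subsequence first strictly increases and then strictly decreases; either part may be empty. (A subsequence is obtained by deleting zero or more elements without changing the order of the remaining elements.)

One longest bitonic subsequence is -2, 2, 5, 6, 4 (positions 2,3,5,6,8): it rises to 6 then falls. Length 5 is optimal.

5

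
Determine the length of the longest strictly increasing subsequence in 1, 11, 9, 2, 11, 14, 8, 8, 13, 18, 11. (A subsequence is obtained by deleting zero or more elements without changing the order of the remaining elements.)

Let dp[i] be the longest increasing subsequence ending at position i. Then dp = [1, 2, 2, 2, 3, 4, 3, 3, 4, 5, 4].
The maximum is 5; one witness is 1, 9, 11, 14, 18 at positions 1,3,5,6,10.

5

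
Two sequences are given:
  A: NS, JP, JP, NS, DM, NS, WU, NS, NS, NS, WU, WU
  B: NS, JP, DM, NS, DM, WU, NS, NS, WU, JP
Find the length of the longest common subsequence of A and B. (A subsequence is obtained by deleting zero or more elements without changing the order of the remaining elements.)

A longest common subsequence is NS, JP, NS, DM, WU, NS, NS, WU (length 8); the LCS DP confirms no longer common subsequence exists.

8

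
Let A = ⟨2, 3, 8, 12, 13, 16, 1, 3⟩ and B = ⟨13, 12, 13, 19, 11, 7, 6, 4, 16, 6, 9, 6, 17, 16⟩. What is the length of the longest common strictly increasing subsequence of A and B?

A longest common strictly increasing subsequence is 12, 13, 16 (length 3); it appears in order in both A and B, and no longer such subsequence exists.

3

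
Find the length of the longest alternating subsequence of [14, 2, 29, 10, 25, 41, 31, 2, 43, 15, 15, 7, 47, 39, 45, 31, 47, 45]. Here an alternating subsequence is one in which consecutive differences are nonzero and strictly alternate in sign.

14

A longest alternating subsequence is 14, 2, 29, 10, 41, 31, 43, 15, 47, 39, 45, 31, 47, 45 (positions 1,2,3,4,6,7,9,10,13,14,15,16,17,18); its 13 consecutive differences strictly alternate in sign, and length 14 is optimal.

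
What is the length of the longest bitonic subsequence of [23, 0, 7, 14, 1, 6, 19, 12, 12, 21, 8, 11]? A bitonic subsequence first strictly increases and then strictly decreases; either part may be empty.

One longest bitonic subsequence is 0, 7, 14, 19, 12, 11 (positions 2,3,4,7,9,12): it rises to 19 then falls. Length 6 is optimal.

6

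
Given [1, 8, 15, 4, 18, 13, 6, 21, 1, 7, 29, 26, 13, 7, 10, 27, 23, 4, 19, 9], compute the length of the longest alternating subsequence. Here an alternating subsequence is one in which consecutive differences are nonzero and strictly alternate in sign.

13

A longest alternating subsequence is 1, 8, 4, 18, 13, 21, 1, 29, 7, 10, 4, 19, 9 (positions 1,2,4,5,6,8,9,11,14,15,18,19,20); its 12 consecutive differences strictly alternate in sign, and length 13 is optimal.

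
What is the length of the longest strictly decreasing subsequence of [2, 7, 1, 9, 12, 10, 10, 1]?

Scanning left to right, the best length ending at each element is: 2→1, 7→1, 1→2, 9→1, 12→1, 10→2, 10→2, 1→3.
So the longest decreasing subsequence has length 3, e.g. 12, 10, 1.

3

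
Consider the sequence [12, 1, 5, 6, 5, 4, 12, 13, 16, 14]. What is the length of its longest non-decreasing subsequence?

6

Let dp[i] be the longest non-decreasing subsequence ending at position i. Then dp = [1, 1, 2, 3, 3, 2, 4, 5, 6, 6].
The maximum is 6; one witness is 1, 5, 6, 12, 13, 16 at positions 2,3,4,7,8,9.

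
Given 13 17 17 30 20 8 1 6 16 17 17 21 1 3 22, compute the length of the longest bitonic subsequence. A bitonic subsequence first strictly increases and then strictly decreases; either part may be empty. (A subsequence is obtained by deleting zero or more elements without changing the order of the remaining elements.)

One longest bitonic subsequence is 13, 17, 30, 20, 8, 6, 3 (positions 1,2,4,5,6,8,14): it rises to 30 then falls. Length 7 is optimal.

7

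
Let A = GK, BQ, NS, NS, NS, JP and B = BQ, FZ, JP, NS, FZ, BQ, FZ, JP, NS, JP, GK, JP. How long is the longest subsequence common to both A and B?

Backtracking the LCS table gives one alignment: BQ (A2,B1) → NS (A3,B4) → NS (A4,B9) → JP (A6,B12).
So the longest common subsequence has length 4.

4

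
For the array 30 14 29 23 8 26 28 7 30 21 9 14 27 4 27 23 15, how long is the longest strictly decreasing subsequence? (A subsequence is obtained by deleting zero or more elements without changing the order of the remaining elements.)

Let dp[i] be the longest decreasing subsequence ending at position i. Then dp = [1, 2, 2, 3, 4, 3, 3, 5, 1, 4, 5, 5, 4, 6, 4, 5, 6].
The maximum is 6; one witness is 30, 29, 23, 8, 7, 4 at positions 1,3,4,5,8,14.

6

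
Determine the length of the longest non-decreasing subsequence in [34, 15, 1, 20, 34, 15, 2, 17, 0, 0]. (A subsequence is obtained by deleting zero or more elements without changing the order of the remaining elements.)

Scanning left to right, the best length ending at each element is: 34→1, 15→1, 1→1, 20→2, 34→3, 15→2, 2→2, 17→3, 0→1, 0→2.
So the longest non-decreasing subsequence has length 3, e.g. 15, 20, 34.

3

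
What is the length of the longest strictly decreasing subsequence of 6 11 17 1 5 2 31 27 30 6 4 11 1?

One longest decreasing subsequence is 31, 27, 6, 4, 1 (positions 7,8,10,11,13), of length 5; no longer one exists.

5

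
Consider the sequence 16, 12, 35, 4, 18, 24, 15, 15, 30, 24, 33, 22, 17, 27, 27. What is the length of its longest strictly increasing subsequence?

5

One longest increasing subsequence is 16, 18, 24, 30, 33 (positions 1,5,6,9,11), of length 5; no longer one exists.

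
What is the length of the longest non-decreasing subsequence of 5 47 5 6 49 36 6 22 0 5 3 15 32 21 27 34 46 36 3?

One longest non-decreasing subsequence is 5, 5, 6, 6, 15, 21, 27, 34, 46 (positions 1,3,4,7,12,14,15,16,17), of length 9; no longer one exists.

9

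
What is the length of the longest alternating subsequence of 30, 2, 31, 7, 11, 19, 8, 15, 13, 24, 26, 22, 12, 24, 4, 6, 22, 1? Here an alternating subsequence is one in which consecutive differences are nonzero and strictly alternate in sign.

Track the best alternating length ending on an up-step vs a down-step at each position: up/down = 1/1, 1/2, 3/1, 3/4, 5/4, 5/4, 5/6, 7/6, 7/8, 9/4, 9/4, 9/10, 7/10, 11/10, 3/12, 13/12, 13/12, 1/14.
The maximum over both is 14; one such subsequence is 30, 2, 31, 7, 11, 8, 15, 13, 24, 22, 24, 4, 6, 1.

14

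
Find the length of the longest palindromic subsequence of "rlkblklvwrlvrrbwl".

7

One longest palindromic subsequence is lwrrrwl (positions 2,9,10,13,14,16,17); it reads the same forward and backward, and the interval DP gives dp[1][17] = 7.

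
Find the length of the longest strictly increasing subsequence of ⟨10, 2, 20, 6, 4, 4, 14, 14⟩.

3

Scanning left to right, the best length ending at each element is: 10→1, 2→1, 20→2, 6→2, 4→2, 4→2, 14→3, 14→3.
So the longest increasing subsequence has length 3, e.g. 2, 6, 14.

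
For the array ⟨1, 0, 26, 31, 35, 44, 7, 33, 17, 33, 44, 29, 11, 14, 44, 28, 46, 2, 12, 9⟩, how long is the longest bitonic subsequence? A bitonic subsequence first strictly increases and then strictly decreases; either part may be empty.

10

Let inc[i] be the LIS ending at i and dec[i] the longest strictly decreasing subsequence starting at i. inc = [1, 1, 2, 3, 4, 5, 2, 4, 3, 4, 5, 4, 3, 4, 5, 5, 6, 2, 4, 3], dec = [2, 1, 5, 5, 6, 6, 2, 5, 4, 5, 5, 4, 2, 3, 4, 3, 3, 1, 2, 1].
max_i inc[i]+dec[i]−1 = 10, with one witness 1, 26, 31, 35, 44, 33, 29, 28, 12, 9.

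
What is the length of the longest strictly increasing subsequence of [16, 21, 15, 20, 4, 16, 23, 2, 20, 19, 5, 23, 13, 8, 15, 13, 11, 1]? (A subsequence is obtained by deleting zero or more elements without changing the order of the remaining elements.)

One longest increasing subsequence is 15, 16, 20, 23 (positions 3,6,9,12), of length 4; no longer one exists.

4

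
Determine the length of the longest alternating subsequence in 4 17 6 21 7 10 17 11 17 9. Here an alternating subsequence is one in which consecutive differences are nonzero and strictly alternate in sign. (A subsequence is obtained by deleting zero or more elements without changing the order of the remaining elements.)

9

A longest alternating subsequence is 4, 17, 6, 21, 7, 17, 11, 17, 9 (positions 1,2,3,4,5,7,8,9,10); its 8 consecutive differences strictly alternate in sign, and length 9 is optimal.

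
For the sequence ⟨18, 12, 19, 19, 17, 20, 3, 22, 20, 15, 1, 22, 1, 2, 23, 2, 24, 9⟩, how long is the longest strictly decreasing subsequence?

Scanning left to right, the best length ending at each element is: 18→1, 12→2, 19→1, 19→1, 17→2, 20→1, 3→3, 22→1, 20→2, 15→3, 1→4, 22→1, 1→4, 2→4, 23→1, 2→4, 24→1, 9→4.
So the longest decreasing subsequence has length 4, e.g. 18, 12, 3, 1.

4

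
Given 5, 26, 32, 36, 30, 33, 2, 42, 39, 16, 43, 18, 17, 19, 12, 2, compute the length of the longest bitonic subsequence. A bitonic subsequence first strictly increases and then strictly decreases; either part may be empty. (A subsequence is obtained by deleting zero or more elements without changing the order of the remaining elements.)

10

Let inc[i] be the LIS ending at i and dec[i] the longest strictly decreasing subsequence starting at i. inc = [1, 2, 3, 4, 3, 4, 1, 5, 5, 2, 6, 3, 3, 4, 2, 1], dec = [2, 5, 6, 6, 5, 5, 1, 6, 5, 3, 5, 4, 3, 3, 2, 1].
max_i inc[i]+dec[i]−1 = 10, with one witness 5, 26, 32, 36, 42, 39, 18, 17, 12, 2.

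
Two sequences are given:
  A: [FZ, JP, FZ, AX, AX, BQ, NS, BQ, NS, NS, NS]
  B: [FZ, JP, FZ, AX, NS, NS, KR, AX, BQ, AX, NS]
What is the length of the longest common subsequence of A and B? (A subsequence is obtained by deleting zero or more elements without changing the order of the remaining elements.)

A longest common subsequence is FZ, JP, FZ, AX, AX, BQ, NS (length 7); the LCS DP confirms no longer common subsequence exists.

7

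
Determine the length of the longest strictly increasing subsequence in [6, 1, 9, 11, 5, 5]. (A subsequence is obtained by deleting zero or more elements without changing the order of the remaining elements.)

3

Let dp[i] be the longest increasing subsequence ending at position i. Then dp = [1, 1, 2, 3, 2, 2].
The maximum is 3; one witness is 6, 9, 11 at positions 1,3,4.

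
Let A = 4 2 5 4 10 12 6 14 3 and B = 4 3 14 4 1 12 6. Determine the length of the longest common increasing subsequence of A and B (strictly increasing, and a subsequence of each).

2

A longest common strictly increasing subsequence is 4, 14 (length 2); it appears in order in both A and B, and no longer such subsequence exists.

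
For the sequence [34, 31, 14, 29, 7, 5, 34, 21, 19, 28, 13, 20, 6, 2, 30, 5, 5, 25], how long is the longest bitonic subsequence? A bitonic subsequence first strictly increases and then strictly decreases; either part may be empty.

8

One longest bitonic subsequence is 34, 31, 29, 21, 19, 13, 6, 5 (positions 1,2,4,8,9,11,13,17): it rises to 34 then falls. Length 8 is optimal.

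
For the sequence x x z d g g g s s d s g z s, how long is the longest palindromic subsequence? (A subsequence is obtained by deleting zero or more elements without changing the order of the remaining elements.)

Using dp[i][j] = 2 + dp[i+1][j−1] if the ends match, else max(dp[i+1][j], dp[i][j−1]):
dp[1][14] = 7. A witness is zgsdsgz at positions 3,5,8,10,11,12,13.

7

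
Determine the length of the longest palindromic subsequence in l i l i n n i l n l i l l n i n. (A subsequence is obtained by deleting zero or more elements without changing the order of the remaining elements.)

Using dp[i][j] = 2 + dp[i+1][j−1] if the ends match, else max(dp[i+1][j], dp[i][j−1]):
dp[1][16] = 10. A witness is lilinnilil at positions 1,2,3,4,5,6,7,10,11,13.

10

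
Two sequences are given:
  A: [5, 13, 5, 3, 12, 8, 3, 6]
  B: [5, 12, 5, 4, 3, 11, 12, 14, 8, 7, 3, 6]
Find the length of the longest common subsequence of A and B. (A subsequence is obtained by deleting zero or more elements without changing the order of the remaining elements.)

Backtracking the LCS table gives one alignment: 5 (A1,B1) → 5 (A3,B3) → 3 (A4,B5) → 12 (A5,B7) → 8 (A6,B9) → 3 (A7,B11) → 6 (A8,B12).
So the longest common subsequence has length 7.

7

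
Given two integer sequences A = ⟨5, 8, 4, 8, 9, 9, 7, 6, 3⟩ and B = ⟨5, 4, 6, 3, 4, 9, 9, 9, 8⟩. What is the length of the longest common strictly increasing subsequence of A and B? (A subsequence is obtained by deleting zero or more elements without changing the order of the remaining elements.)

For each value that appears in both, track the longest common increasing run ending there.
The best achievable length is 2; one witness is 5, 6 (A-positions 1,8, B-positions 1,3).

2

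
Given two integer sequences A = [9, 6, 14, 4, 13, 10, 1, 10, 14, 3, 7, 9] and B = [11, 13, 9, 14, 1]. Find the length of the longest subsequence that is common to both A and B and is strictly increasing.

A longest common strictly increasing subsequence is 9, 14 (length 2); it appears in order in both A and B, and no longer such subsequence exists.

2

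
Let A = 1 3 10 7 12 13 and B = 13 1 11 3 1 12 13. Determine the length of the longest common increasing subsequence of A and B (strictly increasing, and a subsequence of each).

For each value that appears in both, track the longest common increasing run ending there.
The best achievable length is 4; one witness is 1, 3, 12, 13 (A-positions 1,2,5,6, B-positions 2,4,6,7).

4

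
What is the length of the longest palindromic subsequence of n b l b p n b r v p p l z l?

One longest palindromic subsequence is lpppl (positions 3,5,10,11,14); it reads the same forward and backward, and the interval DP gives dp[1][14] = 5.

5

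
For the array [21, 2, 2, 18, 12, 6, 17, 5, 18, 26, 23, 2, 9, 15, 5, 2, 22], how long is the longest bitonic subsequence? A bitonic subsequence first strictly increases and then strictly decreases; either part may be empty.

Let inc[i] be the LIS ending at i and dec[i] the longest strictly decreasing subsequence starting at i. inc = [1, 1, 1, 2, 2, 2, 3, 2, 4, 5, 5, 1, 3, 4, 2, 1, 5], dec = [6, 1, 1, 5, 4, 3, 4, 2, 4, 5, 4, 1, 3, 3, 2, 1, 1].
max_i inc[i]+dec[i]−1 = 9, with one witness 2, 12, 17, 18, 26, 23, 15, 5, 2.

9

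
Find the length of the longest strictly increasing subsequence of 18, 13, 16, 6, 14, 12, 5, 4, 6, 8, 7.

3

Let dp[i] be the longest increasing subsequence ending at position i. Then dp = [1, 1, 2, 1, 2, 2, 1, 1, 2, 3, 3].
The maximum is 3; one witness is 5, 6, 8 at positions 7,9,10.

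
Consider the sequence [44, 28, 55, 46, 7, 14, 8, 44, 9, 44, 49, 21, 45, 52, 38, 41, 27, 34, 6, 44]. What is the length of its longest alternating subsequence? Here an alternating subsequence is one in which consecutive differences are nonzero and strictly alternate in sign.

17

Track the best alternating length ending on an up-step vs a down-step at each position: up/down = 1/1, 1/2, 3/1, 3/4, 1/4, 5/4, 5/6, 7/4, 7/8, 9/4, 9/4, 9/10, 11/10, 11/4, 11/12, 13/12, 11/14, 15/14, 1/16, 17/12.
The maximum over both is 17; one such subsequence is 44, 28, 55, 7, 14, 8, 44, 9, 44, 21, 45, 38, 41, 27, 34, 6, 44.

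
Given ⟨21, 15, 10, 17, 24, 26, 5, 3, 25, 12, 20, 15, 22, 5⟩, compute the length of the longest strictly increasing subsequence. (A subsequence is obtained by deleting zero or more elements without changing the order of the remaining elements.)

Let dp[i] be the longest increasing subsequence ending at position i. Then dp = [1, 1, 1, 2, 3, 4, 1, 1, 4, 2, 3, 3, 4, 2].
The maximum is 4; one witness is 15, 17, 24, 26 at positions 2,4,5,6.

4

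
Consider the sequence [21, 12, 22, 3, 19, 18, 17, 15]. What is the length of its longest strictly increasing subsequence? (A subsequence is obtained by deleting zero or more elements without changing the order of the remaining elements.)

2

Let dp[i] be the longest increasing subsequence ending at position i. Then dp = [1, 1, 2, 1, 2, 2, 2, 2].
The maximum is 2; one witness is 21, 22 at positions 1,3.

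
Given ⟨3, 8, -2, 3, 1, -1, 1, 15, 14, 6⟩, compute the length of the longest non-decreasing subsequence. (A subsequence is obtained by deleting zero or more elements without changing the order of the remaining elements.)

Scanning left to right, the best length ending at each element is: 3→1, 8→2, -2→1, 3→2, 1→2, -1→2, 1→3, 15→4, 14→4, 6→4.
So the longest non-decreasing subsequence has length 4, e.g. -2, 1, 1, 15.

4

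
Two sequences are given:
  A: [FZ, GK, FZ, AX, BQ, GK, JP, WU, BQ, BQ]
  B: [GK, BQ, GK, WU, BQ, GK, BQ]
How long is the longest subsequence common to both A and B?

6

Backtracking the LCS table gives one alignment: GK (A2,B1) → BQ (A5,B2) → GK (A6,B3) → WU (A8,B4) → BQ (A9,B5) → BQ (A10,B7).
So the longest common subsequence has length 6.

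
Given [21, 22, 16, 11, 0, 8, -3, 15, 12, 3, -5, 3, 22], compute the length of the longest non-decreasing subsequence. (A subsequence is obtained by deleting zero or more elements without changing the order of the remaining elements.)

4

Scanning left to right, the best length ending at each element is: 21→1, 22→2, 16→1, 11→1, 0→1, 8→2, -3→1, 15→3, 12→3, 3→2, -5→1, 3→3, 22→4.
So the longest non-decreasing subsequence has length 4, e.g. 0, 8, 15, 22.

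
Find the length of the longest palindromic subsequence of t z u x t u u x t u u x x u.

9

One longest palindromic subsequence is uxuutuuxu (positions 3,4,6,7,9,10,11,13,14); it reads the same forward and backward, and the interval DP gives dp[1][14] = 9.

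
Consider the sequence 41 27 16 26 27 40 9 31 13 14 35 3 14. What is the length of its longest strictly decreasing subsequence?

One longest decreasing subsequence is 41, 27, 16, 9, 3 (positions 1,2,3,7,12), of length 5; no longer one exists.

5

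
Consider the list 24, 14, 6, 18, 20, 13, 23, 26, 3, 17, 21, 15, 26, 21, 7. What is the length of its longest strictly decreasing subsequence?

5

Let dp[i] be the longest decreasing subsequence ending at position i. Then dp = [1, 2, 3, 2, 2, 3, 2, 1, 4, 3, 3, 4, 1, 3, 5].
The maximum is 5; one witness is 24, 18, 17, 15, 7 at positions 1,4,10,12,15.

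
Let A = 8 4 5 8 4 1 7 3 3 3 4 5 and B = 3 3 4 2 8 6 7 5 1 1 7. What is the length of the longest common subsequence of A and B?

Backtracking the LCS table gives one alignment: 8 (A1,B5) → 5 (A3,B8) → 1 (A6,B10) → 7 (A7,B11).
So the longest common subsequence has length 4.

4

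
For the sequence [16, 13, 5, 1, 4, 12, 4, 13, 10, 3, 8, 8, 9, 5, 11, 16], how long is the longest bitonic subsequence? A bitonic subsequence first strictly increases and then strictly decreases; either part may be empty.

Let inc[i] be the LIS ending at i and dec[i] the longest strictly decreasing subsequence starting at i. inc = [1, 1, 1, 1, 2, 3, 2, 4, 3, 2, 3, 3, 4, 3, 5, 6], dec = [6, 5, 3, 1, 2, 4, 2, 4, 3, 1, 2, 2, 2, 1, 1, 1].
max_i inc[i]+dec[i]−1 = 7, with one witness 1, 4, 12, 13, 10, 9, 5.

7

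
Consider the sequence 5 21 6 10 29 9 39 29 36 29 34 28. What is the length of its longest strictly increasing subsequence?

5

Let dp[i] be the longest increasing subsequence ending at position i. Then dp = [1, 2, 2, 3, 4, 3, 5, 4, 5, 4, 5, 4].
The maximum is 5; one witness is 5, 6, 10, 29, 39 at positions 1,3,4,5,7.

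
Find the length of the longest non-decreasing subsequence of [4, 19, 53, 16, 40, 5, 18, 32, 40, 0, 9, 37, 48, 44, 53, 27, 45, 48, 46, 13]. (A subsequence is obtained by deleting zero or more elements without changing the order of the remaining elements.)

One longest non-decreasing subsequence is 4, 16, 18, 32, 40, 44, 45, 48 (positions 1,4,7,8,9,14,17,18), of length 8; no longer one exists.

8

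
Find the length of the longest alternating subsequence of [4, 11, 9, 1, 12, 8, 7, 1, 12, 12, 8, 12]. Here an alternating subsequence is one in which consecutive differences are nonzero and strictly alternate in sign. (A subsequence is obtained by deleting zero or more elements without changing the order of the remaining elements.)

A longest alternating subsequence is 4, 11, 9, 12, 8, 12, 8, 12 (positions 1,2,3,5,6,9,11,12); its 7 consecutive differences strictly alternate in sign, and length 8 is optimal.

8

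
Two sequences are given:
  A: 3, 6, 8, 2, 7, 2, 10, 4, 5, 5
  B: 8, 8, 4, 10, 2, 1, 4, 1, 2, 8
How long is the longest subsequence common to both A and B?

3

A longest common subsequence is 8, 2, 2 (length 3); the LCS DP confirms no longer common subsequence exists.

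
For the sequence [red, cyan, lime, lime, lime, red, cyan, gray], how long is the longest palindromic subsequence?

5

Using dp[i][j] = 2 + dp[i+1][j−1] if the ends match, else max(dp[i+1][j], dp[i][j−1]):
dp[1][8] = 5. A witness is cyan lime lime lime cyan at positions 2,3,4,5,7.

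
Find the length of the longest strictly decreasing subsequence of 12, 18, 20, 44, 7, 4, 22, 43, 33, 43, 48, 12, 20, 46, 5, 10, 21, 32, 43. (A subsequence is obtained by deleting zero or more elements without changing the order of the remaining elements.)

One longest decreasing subsequence is 44, 43, 33, 12, 5 (positions 4,8,9,12,15), of length 5; no longer one exists.

5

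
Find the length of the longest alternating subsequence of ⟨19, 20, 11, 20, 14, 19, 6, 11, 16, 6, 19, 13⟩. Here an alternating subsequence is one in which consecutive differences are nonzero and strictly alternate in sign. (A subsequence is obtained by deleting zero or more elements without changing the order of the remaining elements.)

A longest alternating subsequence is 19, 20, 11, 20, 14, 19, 6, 11, 6, 19, 13 (positions 1,2,3,4,5,6,7,8,10,11,12); its 10 consecutive differences strictly alternate in sign, and length 11 is optimal.

11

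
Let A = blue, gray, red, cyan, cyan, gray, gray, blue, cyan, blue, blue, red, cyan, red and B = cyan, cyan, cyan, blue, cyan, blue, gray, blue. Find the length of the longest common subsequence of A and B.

6

Backtracking the LCS table gives one alignment: cyan (A4,B2) → cyan (A5,B3) → blue (A8,B4) → cyan (A9,B5) → blue (A10,B6) → blue (A11,B8).
So the longest common subsequence has length 6.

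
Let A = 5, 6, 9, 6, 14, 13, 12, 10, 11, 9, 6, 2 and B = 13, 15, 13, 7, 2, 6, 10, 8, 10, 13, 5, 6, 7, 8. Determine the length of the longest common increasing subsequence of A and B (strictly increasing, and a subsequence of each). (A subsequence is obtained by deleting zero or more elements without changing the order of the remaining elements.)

2

A longest common strictly increasing subsequence is 6, 10 (length 2); it appears in order in both A and B, and no longer such subsequence exists.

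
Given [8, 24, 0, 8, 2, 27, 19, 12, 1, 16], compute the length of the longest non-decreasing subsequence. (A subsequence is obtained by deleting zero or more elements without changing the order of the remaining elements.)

One longest non-decreasing subsequence is 8, 8, 12, 16 (positions 1,4,8,10), of length 4; no longer one exists.

4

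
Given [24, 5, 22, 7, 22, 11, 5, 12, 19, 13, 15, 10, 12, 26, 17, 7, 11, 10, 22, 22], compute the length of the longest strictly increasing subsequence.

8

Let dp[i] be the longest increasing subsequence ending at position i. Then dp = [1, 1, 2, 2, 3, 3, 1, 4, 5, 5, 6, 3, 4, 7, 7, 2, 4, 3, 8, 8].
The maximum is 8; one witness is 5, 7, 11, 12, 13, 15, 17, 22 at positions 2,4,6,8,10,11,15,19.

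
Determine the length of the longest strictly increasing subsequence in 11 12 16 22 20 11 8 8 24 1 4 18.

Scanning left to right, the best length ending at each element is: 11→1, 12→2, 16→3, 22→4, 20→4, 11→1, 8→1, 8→1, 24→5, 1→1, 4→2, 18→4.
So the longest increasing subsequence has length 5, e.g. 11, 12, 16, 22, 24.

5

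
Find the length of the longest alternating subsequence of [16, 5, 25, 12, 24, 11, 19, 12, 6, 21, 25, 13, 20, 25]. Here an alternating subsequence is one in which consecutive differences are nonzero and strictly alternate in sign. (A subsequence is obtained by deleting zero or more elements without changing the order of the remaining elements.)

11

A longest alternating subsequence is 16, 5, 25, 12, 24, 11, 19, 12, 21, 13, 20 (positions 1,2,3,4,5,6,7,8,10,12,13); its 10 consecutive differences strictly alternate in sign, and length 11 is optimal.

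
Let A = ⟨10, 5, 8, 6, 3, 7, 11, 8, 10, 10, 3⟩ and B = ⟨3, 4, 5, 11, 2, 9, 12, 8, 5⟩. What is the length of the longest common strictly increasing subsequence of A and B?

2

For each value that appears in both, track the longest common increasing run ending there.
The best achievable length is 2; one witness is 3, 11 (A-positions 5,7, B-positions 1,4).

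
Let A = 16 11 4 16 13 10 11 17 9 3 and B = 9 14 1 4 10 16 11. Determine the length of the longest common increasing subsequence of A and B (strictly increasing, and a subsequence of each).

A longest common strictly increasing subsequence is 4, 10, 11 (length 3); it appears in order in both A and B, and no longer such subsequence exists.

3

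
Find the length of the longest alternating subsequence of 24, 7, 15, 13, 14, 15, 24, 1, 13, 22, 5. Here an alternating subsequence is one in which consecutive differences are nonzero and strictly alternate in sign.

Track the best alternating length ending on an up-step vs a down-step at each position: up/down = 1/1, 1/2, 3/2, 3/4, 5/4, 5/2, 5/1, 1/6, 7/6, 7/6, 7/8.
The maximum over both is 8; one such subsequence is 24, 7, 15, 13, 14, 1, 13, 5.

8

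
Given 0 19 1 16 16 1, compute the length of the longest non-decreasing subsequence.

4

Scanning left to right, the best length ending at each element is: 0→1, 19→2, 1→2, 16→3, 16→4, 1→3.
So the longest non-decreasing subsequence has length 4, e.g. 0, 1, 16, 16.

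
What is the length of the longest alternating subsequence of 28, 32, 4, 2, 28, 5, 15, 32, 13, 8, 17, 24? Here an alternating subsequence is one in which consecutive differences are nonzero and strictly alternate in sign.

8

Track the best alternating length ending on an up-step vs a down-step at each position: up/down = 1/1, 2/1, 1/3, 1/3, 4/3, 4/5, 6/5, 6/1, 6/7, 6/7, 8/7, 8/7.
The maximum over both is 8; one such subsequence is 28, 32, 4, 28, 5, 15, 13, 17.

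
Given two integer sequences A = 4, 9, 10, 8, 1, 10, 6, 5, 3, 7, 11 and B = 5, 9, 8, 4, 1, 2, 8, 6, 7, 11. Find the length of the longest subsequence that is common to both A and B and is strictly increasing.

4

For each value that appears in both, track the longest common increasing run ending there.
The best achievable length is 4; one witness is 4, 6, 7, 11 (A-positions 1,7,10,11, B-positions 4,8,9,10).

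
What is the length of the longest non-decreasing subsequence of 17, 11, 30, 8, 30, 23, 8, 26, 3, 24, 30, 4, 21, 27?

4

Let dp[i] be the longest non-decreasing subsequence ending at position i. Then dp = [1, 1, 2, 1, 3, 2, 2, 3, 1, 3, 4, 2, 3, 4].
The maximum is 4; one witness is 17, 30, 30, 30 at positions 1,3,5,11.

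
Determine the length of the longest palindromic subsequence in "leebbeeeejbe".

8

One longest palindromic subsequence is ebeeeebe (positions 2,4,6,7,8,9,11,12); it reads the same forward and backward, and the interval DP gives dp[1][12] = 8.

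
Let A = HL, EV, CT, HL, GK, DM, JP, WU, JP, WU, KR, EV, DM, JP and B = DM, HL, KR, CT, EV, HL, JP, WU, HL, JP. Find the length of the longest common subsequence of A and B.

A longest common subsequence is HL, EV, HL, JP, WU, JP (length 6); the LCS DP confirms no longer common subsequence exists.

6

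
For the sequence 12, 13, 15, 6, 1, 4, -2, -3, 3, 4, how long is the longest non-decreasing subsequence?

3

Scanning left to right, the best length ending at each element is: 12→1, 13→2, 15→3, 6→1, 1→1, 4→2, -2→1, -3→1, 3→2, 4→3.
So the longest non-decreasing subsequence has length 3, e.g. 12, 13, 15.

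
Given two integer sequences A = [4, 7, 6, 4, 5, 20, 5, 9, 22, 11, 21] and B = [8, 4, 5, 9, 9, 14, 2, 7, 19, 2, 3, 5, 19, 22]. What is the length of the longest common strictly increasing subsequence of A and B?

4

A longest common strictly increasing subsequence is 4, 5, 9, 22 (length 4); it appears in order in both A and B, and no longer such subsequence exists.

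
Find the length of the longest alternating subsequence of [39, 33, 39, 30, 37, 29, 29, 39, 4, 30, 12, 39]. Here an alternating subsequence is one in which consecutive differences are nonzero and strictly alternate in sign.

11

A longest alternating subsequence is 39, 33, 39, 30, 37, 29, 39, 4, 30, 12, 39 (positions 1,2,3,4,5,6,8,9,10,11,12); its 10 consecutive differences strictly alternate in sign, and length 11 is optimal.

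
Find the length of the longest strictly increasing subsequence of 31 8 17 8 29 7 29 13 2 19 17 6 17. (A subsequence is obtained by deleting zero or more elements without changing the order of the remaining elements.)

Scanning left to right, the best length ending at each element is: 31→1, 8→1, 17→2, 8→1, 29→3, 7→1, 29→3, 13→2, 2→1, 19→3, 17→3, 6→2, 17→3.
So the longest increasing subsequence has length 3, e.g. 8, 17, 29.

3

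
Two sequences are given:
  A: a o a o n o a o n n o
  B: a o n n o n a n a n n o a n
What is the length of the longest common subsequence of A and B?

A longest common subsequence is aoananno (length 8); the LCS DP confirms no longer common subsequence exists.

8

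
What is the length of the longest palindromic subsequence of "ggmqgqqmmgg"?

Using dp[i][j] = 2 + dp[i+1][j−1] if the ends match, else max(dp[i+1][j], dp[i][j−1]):
dp[1][11] = 9. A witness is ggmqqqmgg at positions 1,2,3,4,6,7,9,10,11.

9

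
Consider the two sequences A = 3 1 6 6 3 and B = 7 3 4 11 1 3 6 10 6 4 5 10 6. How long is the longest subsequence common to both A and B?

4

A longest common subsequence is 3, 1, 6, 6 (length 4); the LCS DP confirms no longer common subsequence exists.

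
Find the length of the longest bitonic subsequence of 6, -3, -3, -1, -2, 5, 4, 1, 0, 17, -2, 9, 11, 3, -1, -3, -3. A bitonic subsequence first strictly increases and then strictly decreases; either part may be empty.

One longest bitonic subsequence is -3, -1, 5, 4, 1, 0, -1, -3 (positions 2,4,6,7,8,9,15,17): it rises to 5 then falls. Length 8 is optimal.

8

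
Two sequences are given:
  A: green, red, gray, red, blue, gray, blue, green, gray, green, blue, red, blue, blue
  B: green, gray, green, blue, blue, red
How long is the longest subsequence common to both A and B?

Backtracking the LCS table gives one alignment: green (A1,B1) → gray (A3,B2) → blue (A7,B4) → blue (A11,B5) → red (A12,B6).
So the longest common subsequence has length 5.

5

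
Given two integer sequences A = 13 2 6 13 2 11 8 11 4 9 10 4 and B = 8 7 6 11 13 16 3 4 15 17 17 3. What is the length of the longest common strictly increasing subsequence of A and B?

For each value that appears in both, track the longest common increasing run ending there.
The best achievable length is 2; one witness is 6, 11 (A-positions 3,6, B-positions 3,4).

2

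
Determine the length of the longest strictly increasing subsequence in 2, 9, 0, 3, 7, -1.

3

One longest increasing subsequence is 2, 3, 7 (positions 1,4,5), of length 3; no longer one exists.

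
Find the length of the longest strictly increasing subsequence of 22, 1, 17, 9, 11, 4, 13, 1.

Scanning left to right, the best length ending at each element is: 22→1, 1→1, 17→2, 9→2, 11→3, 4→2, 13→4, 1→1.
So the longest increasing subsequence has length 4, e.g. 1, 9, 11, 13.

4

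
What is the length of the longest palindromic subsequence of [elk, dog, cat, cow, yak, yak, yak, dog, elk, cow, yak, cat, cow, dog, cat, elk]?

11

Using dp[i][j] = 2 + dp[i+1][j−1] if the ends match, else max(dp[i+1][j], dp[i][j−1]):
dp[1][16] = 11. A witness is elk dog cat cow yak yak yak cow cat dog elk at positions 1,2,3,4,5,6,7,10,12,14,16.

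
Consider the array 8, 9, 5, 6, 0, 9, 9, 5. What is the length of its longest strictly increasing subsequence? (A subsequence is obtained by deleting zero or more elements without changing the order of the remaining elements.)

Scanning left to right, the best length ending at each element is: 8→1, 9→2, 5→1, 6→2, 0→1, 9→3, 9→3, 5→2.
So the longest increasing subsequence has length 3, e.g. 5, 6, 9.

3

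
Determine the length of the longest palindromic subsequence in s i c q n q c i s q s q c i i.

9

One longest palindromic subsequence is icqsqsqci (positions 2,3,4,9,10,11,12,13,15); it reads the same forward and backward, and the interval DP gives dp[1][15] = 9.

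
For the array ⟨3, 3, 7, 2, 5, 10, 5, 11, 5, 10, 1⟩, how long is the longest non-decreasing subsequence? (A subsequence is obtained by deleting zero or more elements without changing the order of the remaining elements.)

6

Scanning left to right, the best length ending at each element is: 3→1, 3→2, 7→3, 2→1, 5→3, 10→4, 5→4, 11→5, 5→5, 10→6, 1→1.
So the longest non-decreasing subsequence has length 6, e.g. 3, 3, 5, 5, 5, 10.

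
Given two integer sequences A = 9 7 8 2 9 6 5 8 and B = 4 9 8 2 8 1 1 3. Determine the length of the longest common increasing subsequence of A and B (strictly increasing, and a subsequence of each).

2

For each value that appears in both, track the longest common increasing run ending there.
The best achievable length is 2; one witness is 2, 8 (A-positions 4,8, B-positions 4,5).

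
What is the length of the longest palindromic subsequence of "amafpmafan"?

One longest palindromic subsequence is afafa (positions 3,4,7,8,9); it reads the same forward and backward, and the interval DP gives dp[1][10] = 5.

5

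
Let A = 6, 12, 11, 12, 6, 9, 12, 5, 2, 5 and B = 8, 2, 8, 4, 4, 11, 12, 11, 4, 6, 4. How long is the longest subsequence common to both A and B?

Backtracking the LCS table gives one alignment: 12 (A2,B7) → 11 (A3,B8) → 6 (A5,B10).
So the longest common subsequence has length 3.

3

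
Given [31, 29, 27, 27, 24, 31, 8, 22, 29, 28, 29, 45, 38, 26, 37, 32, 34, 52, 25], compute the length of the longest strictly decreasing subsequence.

Scanning left to right, the best length ending at each element is: 31→1, 29→2, 27→3, 27→3, 24→4, 31→1, 8→5, 22→5, 29→2, 28→3, 29→2, 45→1, 38→2, 26→4, 37→3, 32→4, 34→4, 52→1, 25→5.
So the longest decreasing subsequence has length 5, e.g. 31, 29, 27, 24, 8.

5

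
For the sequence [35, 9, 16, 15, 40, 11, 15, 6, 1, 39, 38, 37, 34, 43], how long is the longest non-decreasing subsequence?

Scanning left to right, the best length ending at each element is: 35→1, 9→1, 16→2, 15→2, 40→3, 11→2, 15→3, 6→1, 1→1, 39→4, 38→4, 37→4, 34→4, 43→5.
So the longest non-decreasing subsequence has length 5, e.g. 9, 15, 15, 39, 43.

5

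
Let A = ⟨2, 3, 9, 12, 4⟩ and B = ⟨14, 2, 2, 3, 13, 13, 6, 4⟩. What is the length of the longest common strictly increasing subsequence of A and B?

3

A longest common strictly increasing subsequence is 2, 3, 4 (length 3); it appears in order in both A and B, and no longer such subsequence exists.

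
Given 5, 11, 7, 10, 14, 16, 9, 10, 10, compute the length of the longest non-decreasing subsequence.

One longest non-decreasing subsequence is 5, 7, 10, 14, 16 (positions 1,3,4,5,6), of length 5; no longer one exists.

5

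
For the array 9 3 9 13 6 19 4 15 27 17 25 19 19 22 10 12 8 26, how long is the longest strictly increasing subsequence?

8

One longest increasing subsequence is 3, 9, 13, 15, 17, 19, 22, 26 (positions 2,3,4,8,10,12,14,18), of length 8; no longer one exists.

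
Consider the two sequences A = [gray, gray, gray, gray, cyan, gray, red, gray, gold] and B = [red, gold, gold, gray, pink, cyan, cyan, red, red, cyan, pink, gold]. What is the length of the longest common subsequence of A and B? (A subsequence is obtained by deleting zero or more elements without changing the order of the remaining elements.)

4

A longest common subsequence is gray, cyan, red, gold (length 4); the LCS DP confirms no longer common subsequence exists.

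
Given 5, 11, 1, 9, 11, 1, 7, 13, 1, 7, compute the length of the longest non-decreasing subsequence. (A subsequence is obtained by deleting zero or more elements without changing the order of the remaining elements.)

Let dp[i] be the longest non-decreasing subsequence ending at position i. Then dp = [1, 2, 1, 2, 3, 2, 3, 4, 3, 4].
The maximum is 4; one witness is 5, 11, 11, 13 at positions 1,2,5,8.

4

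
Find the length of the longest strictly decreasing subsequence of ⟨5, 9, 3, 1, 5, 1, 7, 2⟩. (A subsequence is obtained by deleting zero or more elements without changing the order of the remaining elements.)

Let dp[i] be the longest decreasing subsequence ending at position i. Then dp = [1, 1, 2, 3, 2, 3, 2, 3].
The maximum is 3; one witness is 5, 3, 1 at positions 1,3,4.

3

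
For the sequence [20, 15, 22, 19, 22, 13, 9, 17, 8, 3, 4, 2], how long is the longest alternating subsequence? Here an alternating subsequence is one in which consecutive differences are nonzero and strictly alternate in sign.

A longest alternating subsequence is 20, 15, 22, 19, 22, 13, 17, 3, 4, 2 (positions 1,2,3,4,5,6,8,10,11,12); its 9 consecutive differences strictly alternate in sign, and length 10 is optimal.

10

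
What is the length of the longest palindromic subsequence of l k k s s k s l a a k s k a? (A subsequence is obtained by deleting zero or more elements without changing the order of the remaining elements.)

Using dp[i][j] = 2 + dp[i+1][j−1] if the ends match, else max(dp[i+1][j], dp[i][j−1]):
dp[1][14] = 8. A witness is kskaaksk at positions 3,4,6,9,10,11,12,13.

8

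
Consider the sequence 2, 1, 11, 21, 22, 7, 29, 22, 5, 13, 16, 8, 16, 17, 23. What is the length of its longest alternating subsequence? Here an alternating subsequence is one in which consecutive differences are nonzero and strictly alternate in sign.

9

Track the best alternating length ending on an up-step vs a down-step at each position: up/down = 1/1, 1/2, 3/1, 3/1, 3/1, 3/4, 5/1, 5/6, 3/6, 7/6, 7/6, 7/8, 9/6, 9/6, 9/6.
The maximum over both is 9; one such subsequence is 2, 1, 11, 7, 29, 5, 13, 8, 16.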